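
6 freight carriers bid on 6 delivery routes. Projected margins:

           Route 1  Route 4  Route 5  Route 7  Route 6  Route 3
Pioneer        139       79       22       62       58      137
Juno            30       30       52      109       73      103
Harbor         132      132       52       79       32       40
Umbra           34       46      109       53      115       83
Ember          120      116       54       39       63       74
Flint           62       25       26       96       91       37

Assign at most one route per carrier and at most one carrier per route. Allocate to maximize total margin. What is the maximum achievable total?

Optimal: Pioneer→Route 3 ($137k), Juno→Route 7 ($109k), Harbor→Route 4 ($132k), Umbra→Route 5 ($109k), Ember→Route 1 ($120k), Flint→Route 6 ($91k) — total 137+109+132+109+120+91 = $698k.
Row-greedy (each carrier in turn takes its best remaining route) gives $595k, worse by 103.

Max total: $698k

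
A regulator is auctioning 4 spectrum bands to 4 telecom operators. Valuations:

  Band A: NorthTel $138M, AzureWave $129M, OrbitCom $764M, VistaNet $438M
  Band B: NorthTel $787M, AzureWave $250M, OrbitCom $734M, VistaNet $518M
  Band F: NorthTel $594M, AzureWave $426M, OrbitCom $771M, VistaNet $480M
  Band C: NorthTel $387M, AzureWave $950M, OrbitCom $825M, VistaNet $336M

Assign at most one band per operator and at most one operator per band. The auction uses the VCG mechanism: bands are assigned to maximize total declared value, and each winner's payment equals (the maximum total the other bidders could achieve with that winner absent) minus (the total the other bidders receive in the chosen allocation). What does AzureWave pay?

Efficient allocation: NorthTel→Band B ($787M), AzureWave→Band C ($950M), OrbitCom→Band A ($764M), VistaNet→Band F ($480M); total welfare W = $2981M.
AzureWave receives Band C at value $950M, so the others get W − 950 = $2031M.
Without AzureWave: best allocation of the remaining 3 bidders over all 4 bands is NorthTel→Band B ($787M), OrbitCom→Band C ($825M), VistaNet→Band F ($480M), total $2092M.
VCG payment = (others' best without AzureWave) − (others' welfare with AzureWave) = 2092 − 2031 = $61M.

AzureWave pays $61M.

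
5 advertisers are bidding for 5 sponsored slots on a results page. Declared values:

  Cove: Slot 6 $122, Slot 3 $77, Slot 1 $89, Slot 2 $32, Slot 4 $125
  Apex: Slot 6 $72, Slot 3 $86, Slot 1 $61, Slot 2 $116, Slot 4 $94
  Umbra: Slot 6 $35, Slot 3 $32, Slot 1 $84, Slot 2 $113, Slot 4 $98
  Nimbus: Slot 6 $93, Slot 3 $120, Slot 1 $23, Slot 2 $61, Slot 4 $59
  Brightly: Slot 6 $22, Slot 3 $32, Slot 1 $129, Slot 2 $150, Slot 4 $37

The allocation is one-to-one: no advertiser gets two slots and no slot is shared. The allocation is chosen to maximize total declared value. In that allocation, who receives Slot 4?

Umbra receives Slot 4.

Optimal: Cove→Slot 6 ($122), Apex→Slot 2 ($116), Umbra→Slot 4 ($98), Nimbus→Slot 3 ($120), Brightly→Slot 1 ($129) — total 122+116+98+120+129 = $585.
Row-greedy (each advertiser in turn takes its best remaining slot) gives $467, worse by 118.
Umbra's own top slot is Slot 2 ($113), but forcing Umbra→Slot 2 and reassigning the rest optimally gives only $578 — worse by 7.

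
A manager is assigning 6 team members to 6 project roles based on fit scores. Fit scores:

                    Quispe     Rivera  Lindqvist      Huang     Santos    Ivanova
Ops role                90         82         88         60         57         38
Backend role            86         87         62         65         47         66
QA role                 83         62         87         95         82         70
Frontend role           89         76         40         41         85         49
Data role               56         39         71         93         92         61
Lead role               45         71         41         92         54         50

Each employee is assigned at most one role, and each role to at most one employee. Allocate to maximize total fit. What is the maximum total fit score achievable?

Optimal: Quispe→Frontend role (89 pts), Rivera→Backend role (87 pts), Lindqvist→Ops role (88 pts), Huang→Lead role (92 pts), Santos→Data role (92 pts), Ivanova→QA role (70 pts) — total 89+87+88+92+92+70 = 518 pts.
Column-greedy (each role in turn goes to its best remaining employee) gives 478 pts, worse by 40.

Max total: 518 pts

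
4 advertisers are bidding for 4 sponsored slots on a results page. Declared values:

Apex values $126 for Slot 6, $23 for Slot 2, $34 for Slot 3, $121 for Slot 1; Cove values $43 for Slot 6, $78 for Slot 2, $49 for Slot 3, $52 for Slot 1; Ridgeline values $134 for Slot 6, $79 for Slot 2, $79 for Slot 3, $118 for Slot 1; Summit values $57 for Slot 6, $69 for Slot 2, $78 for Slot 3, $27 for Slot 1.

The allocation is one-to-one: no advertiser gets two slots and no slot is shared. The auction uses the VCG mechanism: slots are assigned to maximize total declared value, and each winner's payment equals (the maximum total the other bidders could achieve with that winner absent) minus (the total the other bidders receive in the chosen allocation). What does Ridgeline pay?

Ridgeline pays $5.

Efficient allocation: Apex→Slot 1 ($121), Cove→Slot 2 ($78), Ridgeline→Slot 6 ($134), Summit→Slot 3 ($78); total welfare W = $411.
Ridgeline receives Slot 6 at value $134, so the others get W − 134 = $277.
Without Ridgeline: best allocation of the remaining 3 bidders over all 4 slots is Apex→Slot 6 ($126), Cove→Slot 2 ($78), Summit→Slot 3 ($78), total $282.
VCG payment = (others' best without Ridgeline) − (others' welfare with Ridgeline) = 282 − 277 = $5.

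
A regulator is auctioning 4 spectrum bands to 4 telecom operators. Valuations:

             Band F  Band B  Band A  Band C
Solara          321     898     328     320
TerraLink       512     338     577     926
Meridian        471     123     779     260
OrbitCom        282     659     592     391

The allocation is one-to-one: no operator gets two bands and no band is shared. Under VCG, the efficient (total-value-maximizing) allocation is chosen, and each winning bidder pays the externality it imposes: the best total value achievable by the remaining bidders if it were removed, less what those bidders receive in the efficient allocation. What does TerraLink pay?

Efficient allocation: Solara→Band B ($898M), TerraLink→Band C ($926M), Meridian→Band F ($471M), OrbitCom→Band A ($592M); total welfare W = $2887M.
TerraLink receives Band C at value $926M, so the others get W − 926 = $1961M.
Without TerraLink: best allocation of the remaining 3 bidders over all 4 bands is Solara→Band B ($898M), Meridian→Band A ($779M), OrbitCom→Band C ($391M), total $2068M.
VCG payment = (others' best without TerraLink) − (others' welfare with TerraLink) = 2068 − 1961 = $107M.

TerraLink pays $107M.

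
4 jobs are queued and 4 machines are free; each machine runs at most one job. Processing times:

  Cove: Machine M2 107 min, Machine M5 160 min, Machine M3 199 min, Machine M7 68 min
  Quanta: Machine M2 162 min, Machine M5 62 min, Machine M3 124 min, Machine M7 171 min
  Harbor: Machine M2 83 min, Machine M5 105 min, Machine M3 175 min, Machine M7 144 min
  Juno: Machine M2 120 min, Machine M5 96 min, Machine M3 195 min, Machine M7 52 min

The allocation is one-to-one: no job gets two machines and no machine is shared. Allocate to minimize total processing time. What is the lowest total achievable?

Min total: 371 min

Optimal: Cove→Machine M7 (68 min), Quanta→Machine M3 (124 min), Harbor→Machine M2 (83 min), Juno→Machine M5 (96 min) — total 68+124+83+96 = 371 min.
Column-greedy (each machine in turn goes to its cheapest remaining job) gives 408 min, worse by 37.
Next-best assignment: Cove→Machine M2, Quanta→Machine M3, Harbor→Machine M5, Juno→Machine M7 = 388 min.
Swapping Cove↔Harbor (Cove→Machine M2 107 min, Harbor→Machine M7 144 min) adds 100.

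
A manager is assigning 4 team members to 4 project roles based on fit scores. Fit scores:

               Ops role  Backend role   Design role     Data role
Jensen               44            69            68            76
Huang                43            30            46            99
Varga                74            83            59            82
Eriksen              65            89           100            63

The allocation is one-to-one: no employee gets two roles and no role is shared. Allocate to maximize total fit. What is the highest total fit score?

Optimal: Jensen→Backend role (69 pts), Huang→Data role (99 pts), Varga→Ops role (74 pts), Eriksen→Design role (100 pts) — total 69+99+74+100 = 342 pts.

Max total: 342 pts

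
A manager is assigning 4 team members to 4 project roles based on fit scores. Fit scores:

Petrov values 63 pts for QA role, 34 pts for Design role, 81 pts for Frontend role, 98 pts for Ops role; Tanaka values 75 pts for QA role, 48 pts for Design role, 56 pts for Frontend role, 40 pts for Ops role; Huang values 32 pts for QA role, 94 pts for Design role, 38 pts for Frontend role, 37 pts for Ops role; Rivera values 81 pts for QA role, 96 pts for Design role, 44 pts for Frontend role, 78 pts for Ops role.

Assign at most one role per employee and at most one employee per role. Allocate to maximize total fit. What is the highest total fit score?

Optimal: Petrov→Ops role (98 pts), Tanaka→Frontend role (56 pts), Huang→Design role (94 pts), Rivera→QA role (81 pts) — total 98+56+94+81 = 329 pts.
Column-greedy (each role in turn goes to its best remaining employee) gives 296 pts, worse by 33.
Swapping Rivera↔Petrov (Rivera→Ops role 78 pts, Petrov→QA role 63 pts) loses 38.
Checked against all permutations: 329 pts is optimal.

Max total: 329 pts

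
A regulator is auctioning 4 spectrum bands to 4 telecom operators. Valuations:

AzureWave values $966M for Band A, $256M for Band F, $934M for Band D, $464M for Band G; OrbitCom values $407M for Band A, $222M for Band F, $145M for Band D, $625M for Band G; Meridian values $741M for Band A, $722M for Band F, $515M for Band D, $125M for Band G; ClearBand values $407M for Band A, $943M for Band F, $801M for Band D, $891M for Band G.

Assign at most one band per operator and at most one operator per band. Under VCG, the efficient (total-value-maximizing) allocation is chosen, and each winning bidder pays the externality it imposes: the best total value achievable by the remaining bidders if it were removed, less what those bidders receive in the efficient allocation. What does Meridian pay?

Meridian pays $32M.

Efficient allocation: AzureWave→Band D ($934M), OrbitCom→Band G ($625M), Meridian→Band A ($741M), ClearBand→Band F ($943M); total welfare W = $3243M.
Meridian receives Band A at value $741M, so the others get W − 741 = $2502M.
Without Meridian: best allocation of the remaining 3 bidders over all 4 bands is AzureWave→Band A ($966M), OrbitCom→Band G ($625M), ClearBand→Band F ($943M), total $2534M.
VCG payment = (others' best without Meridian) − (others' welfare with Meridian) = 2534 − 2502 = $32M.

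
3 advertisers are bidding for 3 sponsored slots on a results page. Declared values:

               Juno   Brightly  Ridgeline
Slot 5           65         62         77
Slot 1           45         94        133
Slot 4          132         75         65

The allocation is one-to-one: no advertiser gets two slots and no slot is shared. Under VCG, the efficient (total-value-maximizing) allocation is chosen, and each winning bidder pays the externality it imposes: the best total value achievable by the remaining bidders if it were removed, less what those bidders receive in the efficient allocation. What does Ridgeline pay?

Ridgeline pays $32.

Efficient allocation: Juno→Slot 4 ($132), Brightly→Slot 5 ($62), Ridgeline→Slot 1 ($133); total welfare W = $327.
Ridgeline receives Slot 1 at value $133, so the others get W − 133 = $194.
Without Ridgeline: best allocation of the remaining 2 bidders over all 3 slots is Juno→Slot 4 ($132), Brightly→Slot 1 ($94), total $226.
VCG payment = (others' best without Ridgeline) − (others' welfare with Ridgeline) = 226 − 194 = $32.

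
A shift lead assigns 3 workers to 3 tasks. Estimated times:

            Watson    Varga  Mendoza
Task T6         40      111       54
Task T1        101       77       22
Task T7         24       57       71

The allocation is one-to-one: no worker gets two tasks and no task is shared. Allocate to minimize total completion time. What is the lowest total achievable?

This is a one-to-one assignment (minimum-cost bipartite matching).
Optimal: Watson→Task T6 (40 min), Varga→Task T7 (57 min), Mendoza→Task T1 (22 min) — total 40+57+22 = 119 min.
Next-best assignment: Watson→Task T7, Varga→Task T1, Mendoza→Task T6 = 155 min.

Minimum total: 119 min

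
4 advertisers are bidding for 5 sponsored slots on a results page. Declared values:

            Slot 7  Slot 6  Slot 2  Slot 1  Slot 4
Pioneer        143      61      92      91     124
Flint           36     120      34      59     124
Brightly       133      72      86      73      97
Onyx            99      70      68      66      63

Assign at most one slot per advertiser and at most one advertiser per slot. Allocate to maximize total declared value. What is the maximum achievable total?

Max total: $445

Treat this as an assignment problem: match each advertiser to one slot.
Optimal: Pioneer→Slot 4 ($124), Flint→Slot 6 ($120), Brightly→Slot 7 ($133), Onyx→Slot 2 ($68) — total 124+120+133+68 = $445.
Max-entry greedy (repeatedly take the single best remaining cell) gives $423, worse by 22.
Next-best assignment: Pioneer→Slot 4, Flint→Slot 6, Brightly→Slot 7, Onyx→Slot 1 = $443.
No other one-to-one assignment exceeds $445.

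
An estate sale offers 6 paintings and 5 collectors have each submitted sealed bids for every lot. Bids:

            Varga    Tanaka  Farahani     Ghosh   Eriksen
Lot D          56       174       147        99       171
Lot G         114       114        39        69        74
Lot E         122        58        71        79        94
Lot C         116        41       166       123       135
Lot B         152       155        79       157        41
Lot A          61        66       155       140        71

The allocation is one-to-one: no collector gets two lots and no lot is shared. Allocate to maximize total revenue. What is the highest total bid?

Max total: $754

This is the linear assignment problem.
Optimal: Varga→Lot E ($122), Tanaka→Lot B ($155), Farahani→Lot C ($166), Ghosh→Lot A ($140), Eriksen→Lot D ($171) — total 122+155+166+140+171 = $754.
Row-greedy (each collector in turn takes its best remaining lot) gives $726, worse by 28.
Next-best assignment: Varga→Lot G, Tanaka→Lot B, Farahani→Lot C, Ghosh→Lot A, Eriksen→Lot D = $746.
No other one-to-one assignment exceeds $754.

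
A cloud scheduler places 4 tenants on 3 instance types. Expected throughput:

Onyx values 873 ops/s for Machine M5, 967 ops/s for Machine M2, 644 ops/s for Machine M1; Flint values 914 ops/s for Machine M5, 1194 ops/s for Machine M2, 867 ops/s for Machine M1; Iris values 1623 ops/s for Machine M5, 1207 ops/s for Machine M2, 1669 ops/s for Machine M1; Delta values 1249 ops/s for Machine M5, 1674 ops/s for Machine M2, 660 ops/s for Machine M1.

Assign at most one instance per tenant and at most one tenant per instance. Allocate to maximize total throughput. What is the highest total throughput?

This is a one-to-one assignment (maximum-weight bipartite matching).
Optimal: Flint→Machine M5 (914 ops/s), Delta→Machine M2 (1674 ops/s), Iris→Machine M1 (1669 ops/s) — total 914+1674+1669 = 4257 ops/s.
Row-greedy (each tenant in turn takes its best remaining instance) gives 3550 ops/s, worse by 707.

Maximum total: 4257 ops/s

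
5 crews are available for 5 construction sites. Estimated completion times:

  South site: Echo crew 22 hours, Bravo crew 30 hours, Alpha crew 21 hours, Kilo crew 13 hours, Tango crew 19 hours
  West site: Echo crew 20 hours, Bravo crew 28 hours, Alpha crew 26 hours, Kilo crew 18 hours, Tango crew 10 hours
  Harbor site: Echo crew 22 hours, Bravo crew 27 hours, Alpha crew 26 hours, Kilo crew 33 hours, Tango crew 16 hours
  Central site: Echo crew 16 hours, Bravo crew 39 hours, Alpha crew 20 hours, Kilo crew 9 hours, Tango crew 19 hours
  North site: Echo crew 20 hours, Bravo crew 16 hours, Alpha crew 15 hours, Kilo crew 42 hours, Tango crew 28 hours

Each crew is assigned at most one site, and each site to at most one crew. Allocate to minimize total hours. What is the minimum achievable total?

This is the linear assignment problem.
Optimal: Echo crew→Harbor site (22 hours), Bravo crew→North site (16 hours), Alpha crew→South site (21 hours), Kilo crew→Central site (9 hours), Tango crew→West site (10 hours) — total 22+16+21+9+10 = 78 hours.
Row-greedy (each crew in turn takes its cheapest remaining site) gives 87 hours, worse by 9.
Checked against all permutations: 78 hours is optimal.

Min total: 78 hours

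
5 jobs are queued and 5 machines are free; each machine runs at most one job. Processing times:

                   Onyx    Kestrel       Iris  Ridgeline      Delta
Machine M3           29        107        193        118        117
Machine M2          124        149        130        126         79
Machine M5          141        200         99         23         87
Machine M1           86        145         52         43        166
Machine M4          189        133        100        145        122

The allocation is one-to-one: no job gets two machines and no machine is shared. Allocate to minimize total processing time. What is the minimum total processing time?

Optimal: Onyx→Machine M3 (29 min), Kestrel→Machine M4 (133 min), Iris→Machine M1 (52 min), Ridgeline→Machine M5 (23 min), Delta→Machine M2 (79 min) — total 29+133+52+23+79 = 316 min.
Next-best assignment: Onyx→Machine M3, Kestrel→Machine M2, Iris→Machine M1, Ridgeline→Machine M5, Delta→Machine M4 = 375 min.

Min total: 316 min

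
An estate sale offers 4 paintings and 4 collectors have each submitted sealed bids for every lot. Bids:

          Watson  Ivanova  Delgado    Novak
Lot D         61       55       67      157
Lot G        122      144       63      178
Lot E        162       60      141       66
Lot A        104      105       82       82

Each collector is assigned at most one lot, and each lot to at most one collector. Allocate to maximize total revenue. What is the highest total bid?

Optimal: Watson→Lot A ($104), Ivanova→Lot G ($144), Delgado→Lot E ($141), Novak→Lot D ($157) — total 104+144+141+157 = $546.
Row-greedy (each collector in turn takes its best remaining lot) gives $545, worse by 1.
Next-best assignment: Watson→Lot E, Ivanova→Lot G, Delgado→Lot A, Novak→Lot D = $545.
Every other assignment is strictly worse.

Max total: $546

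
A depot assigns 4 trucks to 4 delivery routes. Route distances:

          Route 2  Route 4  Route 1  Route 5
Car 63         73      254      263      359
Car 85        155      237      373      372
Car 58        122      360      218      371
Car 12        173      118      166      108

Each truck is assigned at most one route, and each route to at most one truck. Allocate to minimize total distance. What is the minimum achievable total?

This is the linear assignment problem.
Optimal: Car 63→Route 2 (73 km), Car 85→Route 4 (237 km), Car 58→Route 1 (218 km), Car 12→Route 5 (108 km) — total 73+237+218+108 = 636 km.
Column-greedy (each route in turn goes to its cheapest remaining truck) gives 781 km, worse by 145.
Next-best assignment: Car 63→Route 1, Car 85→Route 4, Car 58→Route 2, Car 12→Route 5 = 730 km.

Min total: 636 km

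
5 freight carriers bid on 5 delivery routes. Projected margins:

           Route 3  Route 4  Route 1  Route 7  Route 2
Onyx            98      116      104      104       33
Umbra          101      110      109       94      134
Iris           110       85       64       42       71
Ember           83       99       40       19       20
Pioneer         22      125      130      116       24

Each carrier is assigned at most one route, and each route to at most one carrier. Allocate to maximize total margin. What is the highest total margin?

Optimal: Onyx→Route 7 ($104k), Umbra→Route 2 ($134k), Iris→Route 3 ($110k), Ember→Route 4 ($99k), Pioneer→Route 1 ($130k) — total 104+134+110+99+130 = $577k.
Checked against all permutations: $577k is optimal.

Max total: $577k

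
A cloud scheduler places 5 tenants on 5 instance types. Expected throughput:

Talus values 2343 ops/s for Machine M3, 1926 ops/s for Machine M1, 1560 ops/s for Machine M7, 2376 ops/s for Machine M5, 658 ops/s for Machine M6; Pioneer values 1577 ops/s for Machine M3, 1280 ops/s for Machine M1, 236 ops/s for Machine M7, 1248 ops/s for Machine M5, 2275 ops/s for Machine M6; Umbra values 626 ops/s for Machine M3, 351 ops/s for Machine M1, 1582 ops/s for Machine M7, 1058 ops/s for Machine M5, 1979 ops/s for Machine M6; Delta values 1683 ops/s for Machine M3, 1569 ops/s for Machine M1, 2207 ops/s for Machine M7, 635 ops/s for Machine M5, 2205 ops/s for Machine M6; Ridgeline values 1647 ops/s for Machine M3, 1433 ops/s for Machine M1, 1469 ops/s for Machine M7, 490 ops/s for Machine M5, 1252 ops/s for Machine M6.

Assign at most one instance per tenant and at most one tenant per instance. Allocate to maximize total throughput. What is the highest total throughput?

Max total: 9572 ops/s

Optimal: Talus→Machine M5 (2376 ops/s), Pioneer→Machine M3 (1577 ops/s), Umbra→Machine M6 (1979 ops/s), Delta→Machine M7 (2207 ops/s), Ridgeline→Machine M1 (1433 ops/s) — total 2376+1577+1979+2207+1433 = 9572 ops/s.
Row-greedy (each tenant in turn takes its best remaining instance) gives 9349 ops/s, worse by 223.
Next-best assignment: Talus→Machine M5, Pioneer→Machine M1, Umbra→Machine M6, Delta→Machine M7, Ridgeline→Machine M3 = 9489 ops/s.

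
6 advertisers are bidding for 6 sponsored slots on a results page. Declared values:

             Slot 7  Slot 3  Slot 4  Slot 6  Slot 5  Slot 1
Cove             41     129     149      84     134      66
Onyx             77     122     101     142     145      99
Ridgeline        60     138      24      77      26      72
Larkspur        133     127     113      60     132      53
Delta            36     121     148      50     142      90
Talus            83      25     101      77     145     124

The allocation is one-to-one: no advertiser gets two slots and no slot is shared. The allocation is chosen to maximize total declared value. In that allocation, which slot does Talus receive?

Optimal: Cove→Slot 4 ($149), Onyx→Slot 6 ($142), Ridgeline→Slot 3 ($138), Larkspur→Slot 7 ($133), Delta→Slot 5 ($142), Talus→Slot 1 ($124) — total 149+142+138+133+142+124 = $828.
Column-greedy (each slot in turn goes to its best remaining advertiser) gives $797, worse by 31.
Next-best assignment: Cove→Slot 5, Onyx→Slot 6, Ridgeline→Slot 3, Larkspur→Slot 7, Delta→Slot 4, Talus→Slot 1 = $819.
Talus's own top slot is Slot 5 ($145), but forcing Talus→Slot 5 and reassigning the rest optimally gives only $797 — worse by 31.

Talus receives Slot 1.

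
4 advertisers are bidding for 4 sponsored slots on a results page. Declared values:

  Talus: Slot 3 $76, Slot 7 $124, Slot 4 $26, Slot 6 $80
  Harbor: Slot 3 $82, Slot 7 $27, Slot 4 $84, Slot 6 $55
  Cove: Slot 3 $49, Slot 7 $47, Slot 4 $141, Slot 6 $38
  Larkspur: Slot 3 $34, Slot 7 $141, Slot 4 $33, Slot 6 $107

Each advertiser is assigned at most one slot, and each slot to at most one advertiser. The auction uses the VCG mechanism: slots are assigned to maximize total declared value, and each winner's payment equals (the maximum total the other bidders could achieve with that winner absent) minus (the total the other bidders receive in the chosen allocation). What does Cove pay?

Cove pays $2.

Efficient allocation: Talus→Slot 7 ($124), Harbor→Slot 3 ($82), Cove→Slot 4 ($141), Larkspur→Slot 6 ($107); total welfare W = $454.
Cove receives Slot 4 at value $141, so the others get W − 141 = $313.
Without Cove: best allocation of the remaining 3 bidders over all 4 slots is Talus→Slot 7 ($124), Harbor→Slot 4 ($84), Larkspur→Slot 6 ($107), total $315.
VCG payment = (others' best without Cove) − (others' welfare with Cove) = 315 − 313 = $2.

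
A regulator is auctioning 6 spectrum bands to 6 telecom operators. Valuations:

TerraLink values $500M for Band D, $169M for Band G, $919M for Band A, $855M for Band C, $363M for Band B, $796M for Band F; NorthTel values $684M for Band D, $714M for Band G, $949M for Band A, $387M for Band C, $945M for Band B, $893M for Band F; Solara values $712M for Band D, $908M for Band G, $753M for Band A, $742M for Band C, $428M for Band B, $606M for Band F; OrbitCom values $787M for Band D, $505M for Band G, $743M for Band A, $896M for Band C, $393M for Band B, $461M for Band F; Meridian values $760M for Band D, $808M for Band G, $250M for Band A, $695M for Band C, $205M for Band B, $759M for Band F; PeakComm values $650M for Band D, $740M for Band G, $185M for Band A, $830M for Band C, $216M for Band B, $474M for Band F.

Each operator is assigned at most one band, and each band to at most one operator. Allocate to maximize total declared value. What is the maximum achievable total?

Optimal: TerraLink→Band A ($919M), NorthTel→Band B ($945M), Solara→Band G ($908M), OrbitCom→Band D ($787M), Meridian→Band F ($759M), PeakComm→Band C ($830M) — total 919+945+908+787+759+830 = $5148M.
Max-entry greedy (repeatedly take the single best remaining cell) gives $4525M, worse by 623.
Swapping TerraLink↔NorthTel (TerraLink→Band B $363M, NorthTel→Band A $949M) loses 552.

Max total: $5148M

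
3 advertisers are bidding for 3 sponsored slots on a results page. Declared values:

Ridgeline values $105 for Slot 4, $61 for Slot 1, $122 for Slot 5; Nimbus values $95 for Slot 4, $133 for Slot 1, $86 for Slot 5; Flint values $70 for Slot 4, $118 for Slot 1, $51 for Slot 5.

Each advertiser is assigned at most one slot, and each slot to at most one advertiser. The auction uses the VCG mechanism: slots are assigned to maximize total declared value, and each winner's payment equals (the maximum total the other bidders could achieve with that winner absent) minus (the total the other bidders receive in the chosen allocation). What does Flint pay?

Efficient allocation: Ridgeline→Slot 5 ($122), Nimbus→Slot 4 ($95), Flint→Slot 1 ($118); total welfare W = $335.
Flint receives Slot 1 at value $118, so the others get W − 118 = $217.
Without Flint: best allocation of the remaining 2 bidders over all 3 slots is Ridgeline→Slot 5 ($122), Nimbus→Slot 1 ($133), total $255.
VCG payment = (others' best without Flint) − (others' welfare with Flint) = 255 − 217 = $38.

Flint pays $38.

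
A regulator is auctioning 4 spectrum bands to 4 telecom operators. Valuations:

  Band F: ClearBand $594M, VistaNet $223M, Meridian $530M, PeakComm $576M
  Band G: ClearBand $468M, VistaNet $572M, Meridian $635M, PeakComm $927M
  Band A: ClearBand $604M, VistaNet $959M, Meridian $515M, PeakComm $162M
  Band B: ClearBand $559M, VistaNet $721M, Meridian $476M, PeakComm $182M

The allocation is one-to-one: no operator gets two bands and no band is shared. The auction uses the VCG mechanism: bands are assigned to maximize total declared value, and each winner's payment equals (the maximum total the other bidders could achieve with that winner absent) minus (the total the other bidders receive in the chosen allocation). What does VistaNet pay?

Efficient allocation: ClearBand→Band B ($559M), VistaNet→Band A ($959M), Meridian→Band F ($530M), PeakComm→Band G ($927M); total welfare W = $2975M.
VistaNet receives Band A at value $959M, so the others get W − 959 = $2016M.
Without VistaNet: best allocation of the remaining 3 bidders over all 4 bands is ClearBand→Band A ($604M), Meridian→Band F ($530M), PeakComm→Band G ($927M), total $2061M.
VCG payment = (others' best without VistaNet) − (others' welfare with VistaNet) = 2061 − 2016 = $45M.

VistaNet pays $45M.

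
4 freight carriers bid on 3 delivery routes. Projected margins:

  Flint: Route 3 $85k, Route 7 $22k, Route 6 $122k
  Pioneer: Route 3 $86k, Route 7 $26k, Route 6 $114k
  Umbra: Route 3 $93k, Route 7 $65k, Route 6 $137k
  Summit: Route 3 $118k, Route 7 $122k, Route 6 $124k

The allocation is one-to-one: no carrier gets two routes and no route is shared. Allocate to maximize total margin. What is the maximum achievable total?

Optimal: Pioneer→Route 3 ($86k), Summit→Route 7 ($122k), Umbra→Route 6 ($137k) — total 86+122+137 = $345k.
Column-greedy (each route in turn goes to its best remaining carrier) gives $305k, worse by 40.
Next-best assignment: Flint→Route 3, Summit→Route 7, Umbra→Route 6 = $344k.
No other one-to-one assignment exceeds $345k.

Max total: $345k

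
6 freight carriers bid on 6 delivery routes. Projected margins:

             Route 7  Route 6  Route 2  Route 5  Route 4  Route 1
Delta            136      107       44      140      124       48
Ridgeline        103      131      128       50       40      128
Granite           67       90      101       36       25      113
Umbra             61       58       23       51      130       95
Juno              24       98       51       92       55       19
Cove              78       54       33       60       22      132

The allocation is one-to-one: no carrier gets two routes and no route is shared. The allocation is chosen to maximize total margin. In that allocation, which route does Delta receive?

Delta receives Route 7.

Treat this as an assignment problem: match each carrier to one route.
Optimal: Delta→Route 7 ($136k), Ridgeline→Route 6 ($131k), Granite→Route 2 ($101k), Umbra→Route 4 ($130k), Juno→Route 5 ($92k), Cove→Route 1 ($132k) — total 136+131+101+130+92+132 = $722k.
Row-greedy (each carrier in turn takes its best remaining route) gives $643k, worse by 79.
Swapping Cove↔Juno (Cove→Route 5 $60k, Juno→Route 1 $19k) loses 145.
Every other assignment is strictly worse.
Delta's own top route is Route 5 ($140k), but forcing Delta→Route 5 and reassigning the rest optimally gives only $704k — worse by 18.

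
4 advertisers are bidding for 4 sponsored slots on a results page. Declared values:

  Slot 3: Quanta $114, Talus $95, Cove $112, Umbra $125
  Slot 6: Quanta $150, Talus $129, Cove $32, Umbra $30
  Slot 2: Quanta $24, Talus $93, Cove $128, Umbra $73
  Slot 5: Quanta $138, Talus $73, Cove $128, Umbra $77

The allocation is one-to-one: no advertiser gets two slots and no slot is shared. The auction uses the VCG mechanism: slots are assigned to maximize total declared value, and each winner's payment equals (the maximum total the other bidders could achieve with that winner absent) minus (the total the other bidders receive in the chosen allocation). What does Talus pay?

Efficient allocation: Quanta→Slot 5 ($138), Talus→Slot 6 ($129), Cove→Slot 2 ($128), Umbra→Slot 3 ($125); total welfare W = $520.
Talus receives Slot 6 at value $129, so the others get W − 129 = $391.
Without Talus: best allocation of the remaining 3 bidders over all 4 slots is Quanta→Slot 6 ($150), Cove→Slot 2 ($128), Umbra→Slot 3 ($125), total $403.
VCG payment = (others' best without Talus) − (others' welfare with Talus) = 403 − 391 = $12.

Talus pays $12.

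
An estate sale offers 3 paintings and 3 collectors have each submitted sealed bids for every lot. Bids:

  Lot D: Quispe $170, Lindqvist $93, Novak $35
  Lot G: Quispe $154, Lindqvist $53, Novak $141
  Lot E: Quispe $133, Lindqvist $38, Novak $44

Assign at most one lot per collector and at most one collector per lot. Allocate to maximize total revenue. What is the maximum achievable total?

Maximum total: $367

This is the linear assignment problem.
Optimal: Quispe→Lot E ($133), Lindqvist→Lot D ($93), Novak→Lot G ($141) — total 133+93+141 = $367.
Max-entry greedy (repeatedly take the single best remaining cell) gives $349, worse by 18.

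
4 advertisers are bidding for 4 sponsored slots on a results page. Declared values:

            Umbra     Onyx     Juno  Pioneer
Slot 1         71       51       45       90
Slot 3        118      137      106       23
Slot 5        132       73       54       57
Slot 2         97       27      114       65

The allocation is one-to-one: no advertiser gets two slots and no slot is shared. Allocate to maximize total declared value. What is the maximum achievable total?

Maximum total: $473

Optimal: Umbra→Slot 5 ($132), Onyx→Slot 3 ($137), Juno→Slot 2 ($114), Pioneer→Slot 1 ($90) — total 132+137+114+90 = $473.
Swapping Onyx↔Umbra (Onyx→Slot 5 $73, Umbra→Slot 3 $118) loses 78.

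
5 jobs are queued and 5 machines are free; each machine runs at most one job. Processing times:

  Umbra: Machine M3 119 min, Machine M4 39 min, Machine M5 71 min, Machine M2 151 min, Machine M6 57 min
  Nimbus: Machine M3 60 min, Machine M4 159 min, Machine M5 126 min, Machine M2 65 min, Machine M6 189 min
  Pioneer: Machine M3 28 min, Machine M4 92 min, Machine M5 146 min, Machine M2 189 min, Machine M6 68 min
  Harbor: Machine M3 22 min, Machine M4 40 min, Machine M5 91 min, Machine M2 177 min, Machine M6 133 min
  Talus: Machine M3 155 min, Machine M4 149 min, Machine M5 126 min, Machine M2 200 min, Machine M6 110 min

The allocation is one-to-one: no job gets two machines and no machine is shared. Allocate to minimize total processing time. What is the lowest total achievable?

Optimal: Umbra→Machine M5 (71 min), Nimbus→Machine M2 (65 min), Pioneer→Machine M3 (28 min), Harbor→Machine M4 (40 min), Talus→Machine M6 (110 min) — total 71+65+28+40+110 = 314 min.
Next-best assignment: Umbra→Machine M6, Nimbus→Machine M2, Pioneer→Machine M3, Harbor→Machine M4, Talus→Machine M5 = 316 min.
No other one-to-one assignment undercuts 314 min.

Min total: 314 min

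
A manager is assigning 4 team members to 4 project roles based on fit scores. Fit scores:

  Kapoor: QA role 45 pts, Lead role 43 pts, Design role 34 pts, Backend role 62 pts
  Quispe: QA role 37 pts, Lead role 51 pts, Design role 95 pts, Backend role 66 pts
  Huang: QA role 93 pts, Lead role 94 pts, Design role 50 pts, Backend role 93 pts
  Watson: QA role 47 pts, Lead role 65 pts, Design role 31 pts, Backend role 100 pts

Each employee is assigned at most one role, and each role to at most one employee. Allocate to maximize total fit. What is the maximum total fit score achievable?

Optimal: Kapoor→QA role (45 pts), Quispe→Design role (95 pts), Huang→Lead role (94 pts), Watson→Backend role (100 pts) — total 45+95+94+100 = 334 pts.
Swapping Quispe↔Huang (Quispe→Lead role 51 pts, Huang→Design role 50 pts) loses 88.
Every other assignment is strictly worse.

Max total: 334 pts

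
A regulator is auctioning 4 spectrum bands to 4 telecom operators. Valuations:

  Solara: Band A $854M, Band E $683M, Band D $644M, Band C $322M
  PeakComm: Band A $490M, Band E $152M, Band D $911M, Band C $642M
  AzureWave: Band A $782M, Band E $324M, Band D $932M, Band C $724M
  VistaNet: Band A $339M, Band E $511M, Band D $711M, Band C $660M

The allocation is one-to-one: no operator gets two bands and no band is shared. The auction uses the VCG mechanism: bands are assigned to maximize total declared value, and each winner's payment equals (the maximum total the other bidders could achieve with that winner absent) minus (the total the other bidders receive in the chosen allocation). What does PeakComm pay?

Efficient allocation: Solara→Band E ($683M), PeakComm→Band D ($911M), AzureWave→Band A ($782M), VistaNet→Band C ($660M); total welfare W = $3036M.
PeakComm receives Band D at value $911M, so the others get W − 911 = $2125M.
Without PeakComm: best allocation of the remaining 3 bidders over all 4 bands is Solara→Band A ($854M), AzureWave→Band D ($932M), VistaNet→Band C ($660M), total $2446M.
VCG payment = (others' best without PeakComm) − (others' welfare with PeakComm) = 2446 − 2125 = $321M.

PeakComm pays $321M.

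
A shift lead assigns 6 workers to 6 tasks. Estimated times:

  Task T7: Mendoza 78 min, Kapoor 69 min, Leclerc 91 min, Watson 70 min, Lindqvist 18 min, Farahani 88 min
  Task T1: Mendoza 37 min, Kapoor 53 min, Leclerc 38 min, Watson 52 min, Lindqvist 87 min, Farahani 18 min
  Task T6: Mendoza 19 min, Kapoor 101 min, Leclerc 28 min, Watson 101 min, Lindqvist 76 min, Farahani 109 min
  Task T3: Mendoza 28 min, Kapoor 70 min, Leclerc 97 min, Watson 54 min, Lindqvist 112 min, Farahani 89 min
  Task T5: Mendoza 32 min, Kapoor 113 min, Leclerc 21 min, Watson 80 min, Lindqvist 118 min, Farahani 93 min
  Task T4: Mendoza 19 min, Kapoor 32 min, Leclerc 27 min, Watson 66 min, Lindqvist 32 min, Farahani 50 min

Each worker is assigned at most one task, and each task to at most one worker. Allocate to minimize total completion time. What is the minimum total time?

This is the linear assignment problem.
Optimal: Mendoza→Task T6 (19 min), Kapoor→Task T4 (32 min), Leclerc→Task T5 (21 min), Watson→Task T3 (54 min), Lindqvist→Task T7 (18 min), Farahani→Task T1 (18 min) — total 19+32+21+54+18+18 = 162 min.
Next-best assignment: Mendoza→Task T5, Kapoor→Task T4, Leclerc→Task T6, Watson→Task T3, Lindqvist→Task T7, Farahani→Task T1 = 182 min.
Every other assignment is strictly worse.

Min total: 162 min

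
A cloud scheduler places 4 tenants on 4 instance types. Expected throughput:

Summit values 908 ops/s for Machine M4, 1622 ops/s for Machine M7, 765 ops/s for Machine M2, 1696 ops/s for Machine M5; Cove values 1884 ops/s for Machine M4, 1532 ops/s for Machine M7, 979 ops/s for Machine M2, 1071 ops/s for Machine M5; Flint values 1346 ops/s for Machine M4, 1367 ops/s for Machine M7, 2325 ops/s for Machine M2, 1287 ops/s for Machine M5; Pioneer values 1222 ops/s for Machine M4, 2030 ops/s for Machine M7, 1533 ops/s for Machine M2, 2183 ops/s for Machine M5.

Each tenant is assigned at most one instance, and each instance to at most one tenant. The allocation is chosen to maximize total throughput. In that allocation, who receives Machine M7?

This is the linear assignment problem.
Optimal: Summit→Machine M7 (1622 ops/s), Cove→Machine M4 (1884 ops/s), Flint→Machine M2 (2325 ops/s), Pioneer→Machine M5 (2183 ops/s) — total 1622+1884+2325+2183 = 8014 ops/s.
Column-greedy (each instance in turn goes to its best remaining tenant) gives 7935 ops/s, worse by 79.
Swapping Pioneer↔Flint (Pioneer→Machine M2 1533 ops/s, Flint→Machine M5 1287 ops/s) loses 1688.
Summit's own top instance is Machine M5 (1696 ops/s), but forcing Summit→Machine M5 and reassigning the rest optimally gives only 7935 ops/s — worse by 79.

Summit receives Machine M7.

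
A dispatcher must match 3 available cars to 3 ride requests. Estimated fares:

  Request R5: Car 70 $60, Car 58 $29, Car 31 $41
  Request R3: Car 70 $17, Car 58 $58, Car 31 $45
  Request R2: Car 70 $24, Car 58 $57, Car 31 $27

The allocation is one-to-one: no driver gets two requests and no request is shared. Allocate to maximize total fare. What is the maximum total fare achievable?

Optimal: Car 70→Request R5 ($60), Car 58→Request R2 ($57), Car 31→Request R3 ($45) — total 60+57+45 = $162.
No other one-to-one assignment exceeds $162.

Max total: $162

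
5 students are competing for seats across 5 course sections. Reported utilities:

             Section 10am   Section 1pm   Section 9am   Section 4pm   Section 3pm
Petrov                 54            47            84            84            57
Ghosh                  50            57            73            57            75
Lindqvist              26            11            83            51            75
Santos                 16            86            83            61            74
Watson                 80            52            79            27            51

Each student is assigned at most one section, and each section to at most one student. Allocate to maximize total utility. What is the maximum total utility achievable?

Optimal: Petrov→Section 4pm (84 points), Ghosh→Section 3pm (75 points), Lindqvist→Section 9am (83 points), Santos→Section 1pm (86 points), Watson→Section 10am (80 points) — total 84+75+83+86+80 = 408 points.
Column-greedy (each section in turn goes to its best remaining student) gives 382 points, worse by 26.
Next-best assignment: Petrov→Section 4pm, Ghosh→Section 9am, Lindqvist→Section 3pm, Santos→Section 1pm, Watson→Section 10am = 398 points.

Maximum total: 408 points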